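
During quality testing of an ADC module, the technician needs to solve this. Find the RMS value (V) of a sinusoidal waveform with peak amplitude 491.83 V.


RMS voltage for a sinusoidal waveform:
V_rms = V_peak / sqrt(2)
      = 491.83 / 1.414214
      = 347.776 V

347.776 V


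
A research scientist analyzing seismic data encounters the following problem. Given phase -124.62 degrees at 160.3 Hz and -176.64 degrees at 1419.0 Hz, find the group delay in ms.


Group delay from phase difference:
tau = -d(phi)/d(omega)
d(phi) = -52.02 deg = -0.90792 rad
d(omega) = 2*pi*(1419.0 - 160.3) = 7908.6453 rad/s
tau = -(-0.90792) / 7908.6453
    = 0.1148 ms

0.1148 ms


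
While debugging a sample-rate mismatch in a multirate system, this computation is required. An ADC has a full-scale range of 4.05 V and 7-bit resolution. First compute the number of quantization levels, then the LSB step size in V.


Step 1 — number of quantization levels:
L = 2^N = 2^7 = 128

Step 2 — LSB step size:
delta = Vfs / L
      = 4.05 / 128
      = 0.03164062 V

Levels = 128; step size = 0.03164062 V


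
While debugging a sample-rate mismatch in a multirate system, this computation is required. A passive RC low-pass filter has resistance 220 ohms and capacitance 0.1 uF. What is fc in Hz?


Cutoff frequency of a first-order RC filter:
fc = 1 / (2 * pi * R * C)
C = 0.1 uF = 1e-07 F
fc = 1 / (2 * pi * 220 * 1e-07)
   = 1 / 0.00013823007675795
   = 7234.315595 Hz

7234.315595 Hz


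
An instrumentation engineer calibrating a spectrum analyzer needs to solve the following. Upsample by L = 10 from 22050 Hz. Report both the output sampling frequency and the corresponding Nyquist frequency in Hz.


Step 1 — output sample rate after interpolation by L:
fs_out = L * fs_in = 10 * 22050 = 220500 Hz

Step 2 — Nyquist frequency of the output stream:
f_Nyq = fs_out / 2 = 220500 / 2 = 110250.0 Hz

fs_out = 220500 Hz; f_Nyquist = 110250.0 Hz


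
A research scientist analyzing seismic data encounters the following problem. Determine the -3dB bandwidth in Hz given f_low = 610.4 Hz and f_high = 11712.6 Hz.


Bandwidth is the difference of -3dB frequencies:
BW = f_high - f_low
   = 11712.6 - 610.4
   = 11102.2 Hz

11102.2 Hz


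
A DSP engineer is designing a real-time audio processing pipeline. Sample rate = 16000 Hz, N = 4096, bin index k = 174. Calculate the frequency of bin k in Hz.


Frequency of DFT bin k:
f_k = k * fs / N
    = 174 * 16000 / 4096
    = 2784000 / 4096
    = 679.688 Hz

679.688 Hz


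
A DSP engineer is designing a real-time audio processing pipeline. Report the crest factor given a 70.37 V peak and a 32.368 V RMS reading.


Crest factor is the ratio of peak to RMS:
CF = V_peak / V_rms
   = 70.37 / 32.368
   = 2.1741

2.1741


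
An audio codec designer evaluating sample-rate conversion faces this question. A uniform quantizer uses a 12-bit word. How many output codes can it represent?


Number of quantization levels = 2^N
= 2^12
= 4096

4096


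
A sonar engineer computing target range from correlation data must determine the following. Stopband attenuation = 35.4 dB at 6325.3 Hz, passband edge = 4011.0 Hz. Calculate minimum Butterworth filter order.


Butterworth filter order formula:
n = log10(10^(A/10) - 1) / (2 * log10(f_stop/f_pass))
10^(35.4/10) - 1 = 3466.3685
f_stop/f_pass = 6325.3 / 4011.0 = 1.577
n = 8.9468 -> ceil = 9

9


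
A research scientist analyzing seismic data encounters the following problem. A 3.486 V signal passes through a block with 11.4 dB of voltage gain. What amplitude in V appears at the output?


Output voltage from dB gain:
V_out = V_in * 10^(gain_dB / 20)
      = 3.486 * 10^(11.4 / 20)
      = 3.486 * 3.715352
      = 12.9517 V

12.9517 V


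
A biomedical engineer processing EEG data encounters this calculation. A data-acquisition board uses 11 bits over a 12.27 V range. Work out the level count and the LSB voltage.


Step 1 — number of quantization levels:
L = 2^N = 2^11 = 2048

Step 2 — LSB step size:
delta = Vfs / L
      = 12.27 / 2048
      = 0.00599121 V

Levels = 2048; step size = 0.00599121 V


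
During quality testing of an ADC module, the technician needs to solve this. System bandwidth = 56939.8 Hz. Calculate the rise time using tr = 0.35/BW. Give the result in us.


Rise time from bandwidth relationship:
tr = 0.35 / BW
   = 0.35 / 56939.8
   = 6.146842806e-06 s
   = 6.1468 us

6.1468 us


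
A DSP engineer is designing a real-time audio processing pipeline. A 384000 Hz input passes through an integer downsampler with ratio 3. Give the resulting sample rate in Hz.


Decimation reduces the sample rate:
fs_out = fs_in / M
       = 384000 / 3
       = 128000.0 Hz

128000.0 Hz


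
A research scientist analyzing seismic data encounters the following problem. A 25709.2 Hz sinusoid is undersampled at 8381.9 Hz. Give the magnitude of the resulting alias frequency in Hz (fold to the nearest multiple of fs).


Compute the nearest integer multiple of fs to the signal:
n = round(25709.2 / 8381.9) = 3
f_alias = |25709.2 - 3 * 8381.9|
        = |25709.2 - 25145.7|
        = 563.5 Hz

563.5


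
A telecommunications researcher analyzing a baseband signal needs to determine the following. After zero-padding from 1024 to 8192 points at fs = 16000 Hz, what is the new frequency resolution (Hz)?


Frequency resolution after zero-padding:
N_padded = 1024 * 8 = 8192
df = fs / N_padded
   = 16000 / 8192
   = 1.9531 Hz

1.9531 Hz


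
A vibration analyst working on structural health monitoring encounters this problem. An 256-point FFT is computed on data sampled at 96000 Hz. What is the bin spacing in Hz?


DFT frequency resolution:
df = fs / N
   = 96000 / 256
   = 375.0 Hz

375.0 Hz


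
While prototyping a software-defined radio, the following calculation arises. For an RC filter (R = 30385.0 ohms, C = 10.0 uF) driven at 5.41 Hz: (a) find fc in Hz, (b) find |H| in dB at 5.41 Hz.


Step 1 — cutoff frequency:
fc = 1 / (2*pi*R*C)
C = 10.0 uF = 1e-05 F
fc = 1 / (2*pi*30385.0*1e-05)
   = 0.523794 Hz

Step 2 — magnitude at f = 5.41 Hz:
|H(f)| = 1 / sqrt(1 + (f/fc)^2)
f/fc = 5.41 / 0.523794 = 10.328488
|H| = 1 / sqrt(1 + 106.677664) = 0.096369
|H|_dB = 20*log10(0.096369) = -20.32 dB

fc = 0.523794 Hz; |H(5.41 Hz)| = -20.32 dB


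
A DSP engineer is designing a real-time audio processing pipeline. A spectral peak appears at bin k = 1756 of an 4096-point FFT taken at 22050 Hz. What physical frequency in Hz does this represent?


Frequency of DFT bin k:
f_k = k * fs / N
    = 1756 * 22050 / 4096
    = 38719800 / 4096
    = 9453.076 Hz

9453.076 Hz


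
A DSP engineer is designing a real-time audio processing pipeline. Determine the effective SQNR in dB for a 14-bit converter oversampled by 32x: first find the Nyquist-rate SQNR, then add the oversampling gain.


Step 1 — baseline SQNR at Nyquist:
SQNR_base = 6.02*N + 1.76
          = 6.02*14 + 1.76
          = 86.04 dB

Step 2 — oversampling processing gain:
G = 10*log10(OSR) = 10*log10(32) = 15.05 dB

Step 3 — total:
SQNR_total = 86.04 + 15.05 = 101.09 dB

Base SQNR = 86.04 dB; oversampled SQNR = 101.09 dB


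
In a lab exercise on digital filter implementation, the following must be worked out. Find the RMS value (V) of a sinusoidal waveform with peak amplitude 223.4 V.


RMS voltage for a sinusoidal waveform:
V_rms = V_peak / sqrt(2)
      = 223.4 / 1.414214
      = 157.968 V

157.968 V


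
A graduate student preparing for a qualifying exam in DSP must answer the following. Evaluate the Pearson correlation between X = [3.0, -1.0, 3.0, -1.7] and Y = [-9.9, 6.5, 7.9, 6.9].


Pearson correlation coefficient (population):
r = cov(X,Y) / (std(X) * std(Y))
Mean X = 0.825, Mean Y = 2.85
Cov(X,Y) = -8.40875
Std(X) = 2.189035, Std(Y) = 7.378855
r = -0.5206

-0.5206


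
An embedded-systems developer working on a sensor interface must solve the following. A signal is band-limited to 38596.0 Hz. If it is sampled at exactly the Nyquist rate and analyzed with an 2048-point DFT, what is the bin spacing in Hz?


Step 1 — Nyquist sampling rate:
fs = 2 * fmax = 2 * 38596.0 = 77192.0 Hz

Step 2 — DFT bin spacing:
df = fs / N = 77192.0 / 2048 = 37.6914 Hz

37.6914 Hz


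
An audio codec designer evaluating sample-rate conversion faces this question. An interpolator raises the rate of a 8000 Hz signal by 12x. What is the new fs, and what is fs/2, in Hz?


Step 1 — output sample rate after interpolation by L:
fs_out = L * fs_in = 12 * 8000 = 96000 Hz

Step 2 — Nyquist frequency of the output stream:
f_Nyq = fs_out / 2 = 96000 / 2 = 48000.0 Hz

fs_out = 96000 Hz; f_Nyquist = 48000.0 Hz


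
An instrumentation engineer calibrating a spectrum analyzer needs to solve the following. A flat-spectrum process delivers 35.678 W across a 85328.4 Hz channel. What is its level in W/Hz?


Power spectral density:
PSD = P / BW
    = 35.678 / 85328.4
    = 0.00041813 W/Hz

0.00041813 W/Hz


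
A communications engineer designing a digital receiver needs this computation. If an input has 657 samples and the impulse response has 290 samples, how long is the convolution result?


Linear convolution output length:
L = N + M - 1
  = 657 + 290 - 1
  = 946 samples

946


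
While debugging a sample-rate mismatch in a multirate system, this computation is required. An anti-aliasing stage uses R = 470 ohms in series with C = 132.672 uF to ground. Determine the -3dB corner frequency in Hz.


Cutoff frequency of a first-order RC filter:
fc = 1 / (2 * pi * R * C)
C = 132.672 uF = 0.000132672 F
fc = 1 / (2 * pi * 470 * 0.000132672)
   = 1 / 0.39179329770484
   = 2.552366 Hz

2.552366 Hz


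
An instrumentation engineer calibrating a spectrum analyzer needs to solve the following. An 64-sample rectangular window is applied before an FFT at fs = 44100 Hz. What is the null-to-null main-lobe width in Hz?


Main lobe width for a rectangular window:
Width = 2 * fs / N
      = 2 * 44100 / 64
      = 88200 / 64
      = 1378.125 Hz

1378.125 Hz


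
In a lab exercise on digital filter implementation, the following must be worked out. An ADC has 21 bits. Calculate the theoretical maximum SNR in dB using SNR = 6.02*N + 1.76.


Theoretical SNR for a full-scale sinusoid:
SNR = 6.02 * N + 1.76
    = 6.02 * 21 + 1.76
    = 126.42 + 1.76
    = 128.18 dB

128.18 dB


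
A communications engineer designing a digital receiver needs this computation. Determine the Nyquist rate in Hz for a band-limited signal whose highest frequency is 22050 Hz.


The Nyquist rate is twice the maximum frequency component.
fs_min = 2 * fmax
      = 2 * 22050
      = 44100 Hz

44100


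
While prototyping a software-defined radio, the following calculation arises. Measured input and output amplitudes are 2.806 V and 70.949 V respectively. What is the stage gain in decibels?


Voltage gain in dB:
G = 20 * log10(Vout / Vin)
  = 20 * log10(70.949 / 2.806)
  = 20 * log10(25.284747)
  = 20 * 1.402859
  = 28.06 dB

28.06 dB


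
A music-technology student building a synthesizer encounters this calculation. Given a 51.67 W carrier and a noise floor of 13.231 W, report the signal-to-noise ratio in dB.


SNR in decibels:
SNR = 10 * log10(Ps / Pn)
    = 10 * log10(51.67 / 13.231)
    = 10 * log10(3.9052)
    = 10 * 0.5916
    = 5.92 dB

5.92 dB


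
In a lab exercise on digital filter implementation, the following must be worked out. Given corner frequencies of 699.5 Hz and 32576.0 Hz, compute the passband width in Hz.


Bandwidth is the difference of -3dB frequencies:
BW = f_high - f_low
   = 32576.0 - 699.5
   = 31876.5 Hz

31876.5 Hz


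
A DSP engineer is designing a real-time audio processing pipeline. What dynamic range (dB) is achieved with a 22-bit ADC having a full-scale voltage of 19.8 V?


Dynamic range from full-scale to LSB:
V_min = V_max / 2^bits = 19.8 / 2^22
DR = 20 * log10(V_max / V_min)
   = 20 * log10(2^22)
   = 20 * 22 * log10(2)
   = 132.45 dB

132.45 dB


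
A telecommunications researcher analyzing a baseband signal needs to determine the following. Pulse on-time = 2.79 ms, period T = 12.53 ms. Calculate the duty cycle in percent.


Duty cycle as a percentage:
DC = (t_on / T) * 100
   = (2.79 / 12.53) * 100
   = 0.222666 * 100
   = 22.27 %

22.27 %


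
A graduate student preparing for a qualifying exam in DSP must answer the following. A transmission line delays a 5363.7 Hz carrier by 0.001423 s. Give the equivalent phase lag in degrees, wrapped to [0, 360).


Phase shift from frequency and time delay:
phi = 360 * f * t_delay
    = 360 * 5363.7 * 0.001423
    = 2747.72 degrees
    mod 360 = 227.72 degrees

227.72 degrees


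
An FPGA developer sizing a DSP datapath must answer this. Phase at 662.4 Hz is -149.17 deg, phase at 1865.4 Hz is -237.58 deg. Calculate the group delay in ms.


Group delay from phase difference:
tau = -d(phi)/d(omega)
d(phi) = -88.41 deg = -1.543046 rad
d(omega) = 2*pi*(1865.4 - 662.4) = 7558.6719 rad/s
tau = -(-1.543046) / 7558.6719
    = 0.2041 ms

0.2041 ms


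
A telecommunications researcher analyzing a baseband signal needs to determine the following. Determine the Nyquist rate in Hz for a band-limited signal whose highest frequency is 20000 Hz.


The Nyquist rate is twice the maximum frequency component.
fs_min = 2 * fmax
      = 2 * 20000
      = 40000 Hz

40000


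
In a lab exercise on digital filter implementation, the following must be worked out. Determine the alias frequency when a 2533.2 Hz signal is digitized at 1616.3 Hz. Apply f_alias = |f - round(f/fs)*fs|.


Compute the nearest integer multiple of fs to the signal:
n = round(2533.2 / 1616.3) = 2
f_alias = |2533.2 - 2 * 1616.3|
        = |2533.2 - 3232.6|
        = 699.4 Hz

699.4


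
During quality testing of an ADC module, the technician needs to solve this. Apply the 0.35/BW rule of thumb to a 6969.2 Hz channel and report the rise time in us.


Rise time from bandwidth relationship:
tr = 0.35 / BW
   = 0.35 / 6969.2
   = 5.022097228e-05 s
   = 50.221 us

50.221 us


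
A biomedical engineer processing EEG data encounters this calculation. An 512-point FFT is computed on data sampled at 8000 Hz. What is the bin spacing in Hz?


DFT frequency resolution:
df = fs / N
   = 8000 / 512
   = 15.625 Hz

15.625 Hz


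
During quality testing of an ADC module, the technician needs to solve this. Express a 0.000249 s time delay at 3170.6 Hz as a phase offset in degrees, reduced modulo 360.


Phase shift from frequency and time delay:
phi = 360 * f * t_delay
    = 360 * 3170.6 * 0.000249
    = 284.21 degrees
    mod 360 = 284.21 degrees

284.21 degrees


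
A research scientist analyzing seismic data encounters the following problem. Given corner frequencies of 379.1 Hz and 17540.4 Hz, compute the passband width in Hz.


Bandwidth is the difference of -3dB frequencies:
BW = f_high - f_low
   = 17540.4 - 379.1
   = 17161.3 Hz

17161.3 Hz


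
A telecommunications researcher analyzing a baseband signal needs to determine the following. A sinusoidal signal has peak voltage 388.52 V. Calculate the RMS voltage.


RMS voltage for a sinusoidal waveform:
V_rms = V_peak / sqrt(2)
      = 388.52 / 1.414214
      = 274.725 V

274.725 V


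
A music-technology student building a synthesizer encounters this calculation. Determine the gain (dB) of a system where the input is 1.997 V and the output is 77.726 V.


Voltage gain in dB:
G = 20 * log10(Vout / Vin)
  = 20 * log10(77.726 / 1.997)
  = 20 * log10(38.921382)
  = 20 * 1.590188
  = 31.8 dB

31.8 dB


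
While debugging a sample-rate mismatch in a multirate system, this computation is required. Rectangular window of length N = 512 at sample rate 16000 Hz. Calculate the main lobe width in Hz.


Main lobe width for a rectangular window:
Width = 2 * fs / N
      = 2 * 16000 / 512
      = 32000 / 512
      = 62.5 Hz

62.5 Hz


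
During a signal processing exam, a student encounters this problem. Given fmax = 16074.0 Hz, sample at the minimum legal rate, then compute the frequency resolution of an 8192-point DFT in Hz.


Step 1 — Nyquist sampling rate:
fs = 2 * fmax = 2 * 16074.0 = 32148.0 Hz

Step 2 — DFT bin spacing:
df = fs / N = 32148.0 / 8192 = 3.9243 Hz

3.9243 Hz


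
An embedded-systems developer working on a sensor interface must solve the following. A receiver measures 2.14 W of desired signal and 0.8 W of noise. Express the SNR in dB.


SNR in decibels:
SNR = 10 * log10(Ps / Pn)
    = 10 * log10(2.14 / 0.8)
    = 10 * log10(2.675)
    = 10 * 0.4273
    = 4.27 dB

4.27 dB


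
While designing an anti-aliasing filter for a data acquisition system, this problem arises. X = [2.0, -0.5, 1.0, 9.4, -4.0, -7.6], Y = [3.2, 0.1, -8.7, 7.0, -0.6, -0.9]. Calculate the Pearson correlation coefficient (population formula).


Pearson correlation coefficient (population):
r = cov(X,Y) / (std(X) * std(Y))
Mean X = 0.05, Mean Y = 0.0167
Cov(X,Y) = 12.114167
Std(X) = 5.281335, Std(Y) = 4.762848
r = 0.4816

0.4816


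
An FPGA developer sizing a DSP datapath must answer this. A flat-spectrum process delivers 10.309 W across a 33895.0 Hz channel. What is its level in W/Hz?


Power spectral density:
PSD = P / BW
    = 10.309 / 33895.0
    = 0.00030415 W/Hz

0.00030415 W/Hz


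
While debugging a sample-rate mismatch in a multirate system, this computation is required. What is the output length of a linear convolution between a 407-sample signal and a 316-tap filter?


Linear convolution output length:
L = N + M - 1
  = 407 + 316 - 1
  = 722 samples

722


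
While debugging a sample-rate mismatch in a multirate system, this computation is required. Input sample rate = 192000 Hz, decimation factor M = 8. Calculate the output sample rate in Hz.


Decimation reduces the sample rate:
fs_out = fs_in / M
       = 192000 / 8
       = 24000.0 Hz

24000.0 Hz


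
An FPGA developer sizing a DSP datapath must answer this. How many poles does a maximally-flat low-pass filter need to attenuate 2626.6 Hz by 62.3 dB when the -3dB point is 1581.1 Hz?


Butterworth filter order formula:
n = log10(10^(A/10) - 1) / (2 * log10(f_stop/f_pass))
10^(62.3/10) - 1 = 1698242.6525
f_stop/f_pass = 2626.6 / 1581.1 = 1.6612
n = 14.1312 -> ceil = 15

15


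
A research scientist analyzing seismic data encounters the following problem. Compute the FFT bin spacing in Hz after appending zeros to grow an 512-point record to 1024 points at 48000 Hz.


Frequency resolution after zero-padding:
N_padded = 512 * 2 = 1024
df = fs / N_padded
   = 48000 / 1024
   = 46.875 Hz

46.875 Hz


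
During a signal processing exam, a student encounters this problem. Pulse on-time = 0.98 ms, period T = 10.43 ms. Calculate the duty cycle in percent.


Duty cycle as a percentage:
DC = (t_on / T) * 100
   = (0.98 / 10.43) * 100
   = 0.09396 * 100
   = 9.4 %

9.4 %


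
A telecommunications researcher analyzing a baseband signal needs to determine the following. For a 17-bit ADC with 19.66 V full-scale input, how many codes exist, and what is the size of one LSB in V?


Step 1 — number of quantization levels:
L = 2^N = 2^17 = 131072

Step 2 — LSB step size:
delta = Vfs / L
      = 19.66 / 131072
      = 0.00014999 V

Levels = 131072; step size = 0.00014999 V


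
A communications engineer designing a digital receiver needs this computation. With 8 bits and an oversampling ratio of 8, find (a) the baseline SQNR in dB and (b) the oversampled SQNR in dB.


Step 1 — baseline SQNR at Nyquist:
SQNR_base = 6.02*N + 1.76
          = 6.02*8 + 1.76
          = 49.92 dB

Step 2 — oversampling processing gain:
G = 10*log10(OSR) = 10*log10(8) = 9.03 dB

Step 3 — total:
SQNR_total = 49.92 + 9.03 = 58.95 dB

Base SQNR = 49.92 dB; oversampled SQNR = 58.95 dB


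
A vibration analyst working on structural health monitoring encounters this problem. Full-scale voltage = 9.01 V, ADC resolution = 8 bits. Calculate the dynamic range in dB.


Dynamic range from full-scale to LSB:
V_min = V_max / 2^bits = 9.01 / 2^8
DR = 20 * log10(V_max / V_min)
   = 20 * log10(2^8)
   = 20 * 8 * log10(2)
   = 48.16 dB

48.16 dB


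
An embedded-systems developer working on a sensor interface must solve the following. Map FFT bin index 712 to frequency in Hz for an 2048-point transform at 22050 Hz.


Frequency of DFT bin k:
f_k = k * fs / N
    = 712 * 22050 / 2048
    = 15699600 / 2048
    = 7665.82 Hz

7665.82 Hz


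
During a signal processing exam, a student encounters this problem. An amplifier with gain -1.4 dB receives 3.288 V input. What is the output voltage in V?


Output voltage from dB gain:
V_out = V_in * 10^(gain_dB / 20)
      = 3.288 * 10^(-1.4 / 20)
      = 3.288 * 0.851138
      = 2.7985 V

2.7985 V


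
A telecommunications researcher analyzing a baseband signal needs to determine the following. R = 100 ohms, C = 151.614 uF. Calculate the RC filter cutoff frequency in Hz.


Cutoff frequency of a first-order RC filter:
fc = 1 / (2 * pi * R * C)
C = 151.614 uF = 0.000151614 F
fc = 1 / (2 * pi * 100 * 0.000151614)
   = 1 / 0.095261885716273
   = 10.497378 Hz

10.497378 Hz


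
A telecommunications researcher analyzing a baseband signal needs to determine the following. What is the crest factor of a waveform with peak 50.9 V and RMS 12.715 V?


Crest factor is the ratio of peak to RMS:
CF = V_peak / V_rms
   = 50.9 / 12.715
   = 4.0031

4.0031


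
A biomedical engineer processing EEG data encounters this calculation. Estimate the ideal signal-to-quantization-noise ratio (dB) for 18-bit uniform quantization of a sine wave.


Theoretical SNR for a full-scale sinusoid:
SNR = 6.02 * N + 1.76
    = 6.02 * 18 + 1.76
    = 108.36 + 1.76
    = 110.12 dB

110.12 dB


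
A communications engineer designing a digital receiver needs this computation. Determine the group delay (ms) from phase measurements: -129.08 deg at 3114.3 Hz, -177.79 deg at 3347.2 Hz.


Group delay from phase difference:
tau = -d(phi)/d(omega)
d(phi) = -48.71 deg = -0.85015 rad
d(omega) = 2*pi*(3347.2 - 3114.3) = 1463.3539 rad/s
tau = -(-0.85015) / 1463.3539
    = 0.581 ms

0.581 ms


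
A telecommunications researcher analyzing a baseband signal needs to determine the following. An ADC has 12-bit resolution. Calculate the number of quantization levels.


Number of quantization levels = 2^N
= 2^12
= 4096

4096


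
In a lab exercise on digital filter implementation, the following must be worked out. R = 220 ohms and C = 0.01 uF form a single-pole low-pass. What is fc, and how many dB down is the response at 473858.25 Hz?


Step 1 — cutoff frequency:
fc = 1 / (2*pi*R*C)
C = 0.01 uF = 1e-08 F
fc = 1 / (2*pi*220*1e-08)
   = 72343.156 Hz

Step 2 — magnitude at f = 473858.25 Hz:
|H(f)| = 1 / sqrt(1 + (f/fc)^2)
f/fc = 473858.25 / 72343.156 = 6.550146
|H| = 1 / sqrt(1 + 42.904413) = 0.1509197
|H|_dB = 20*log10(0.1509197) = -16.43 dB

fc = 72343.156 Hz; |H(473858.25 Hz)| = -16.43 dB


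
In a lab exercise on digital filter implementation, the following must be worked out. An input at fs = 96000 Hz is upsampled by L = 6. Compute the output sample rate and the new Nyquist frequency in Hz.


Step 1 — output sample rate after interpolation by L:
fs_out = L * fs_in = 6 * 96000 = 576000 Hz

Step 2 — Nyquist frequency of the output stream:
f_Nyq = fs_out / 2 = 576000 / 2 = 288000.0 Hz

fs_out = 576000 Hz; f_Nyquist = 288000.0 Hz


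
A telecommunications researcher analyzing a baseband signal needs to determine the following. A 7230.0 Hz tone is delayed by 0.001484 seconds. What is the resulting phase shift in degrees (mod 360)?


Phase shift from frequency and time delay:
phi = 360 * f * t_delay
    = 360 * 7230.0 * 0.001484
    = 3862.56 degrees
    mod 360 = 262.56 degrees

262.56 degrees


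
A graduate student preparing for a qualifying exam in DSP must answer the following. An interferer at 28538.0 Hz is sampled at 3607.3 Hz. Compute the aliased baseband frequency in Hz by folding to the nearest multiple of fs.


Compute the nearest integer multiple of fs to the signal:
n = round(28538.0 / 3607.3) = 8
f_alias = |28538.0 - 8 * 3607.3|
        = |28538.0 - 28858.4|
        = 320.4 Hz

320.4


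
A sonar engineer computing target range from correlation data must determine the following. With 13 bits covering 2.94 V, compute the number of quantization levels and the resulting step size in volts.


Step 1 — number of quantization levels:
L = 2^N = 2^13 = 8192

Step 2 — LSB step size:
delta = Vfs / L
      = 2.94 / 8192
      = 0.00035889 V

Levels = 8192; step size = 0.00035889 V


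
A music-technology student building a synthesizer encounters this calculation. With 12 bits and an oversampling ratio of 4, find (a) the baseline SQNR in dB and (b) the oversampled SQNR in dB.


Step 1 — baseline SQNR at Nyquist:
SQNR_base = 6.02*N + 1.76
          = 6.02*12 + 1.76
          = 74.0 dB

Step 2 — oversampling processing gain:
G = 10*log10(OSR) = 10*log10(4) = 6.02 dB

Step 3 — total:
SQNR_total = 74.0 + 6.02 = 80.02 dB

Base SQNR = 74.0 dB; oversampled SQNR = 80.02 dB


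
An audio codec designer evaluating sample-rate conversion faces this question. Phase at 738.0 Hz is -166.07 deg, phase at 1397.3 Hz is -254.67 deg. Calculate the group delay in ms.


Group delay from phase difference:
tau = -d(phi)/d(omega)
d(phi) = -88.6 deg = -1.546362 rad
d(omega) = 2*pi*(1397.3 - 738.0) = 4142.5041 rad/s
tau = -(-1.546362) / 4142.5041
    = 0.3733 ms

0.3733 ms


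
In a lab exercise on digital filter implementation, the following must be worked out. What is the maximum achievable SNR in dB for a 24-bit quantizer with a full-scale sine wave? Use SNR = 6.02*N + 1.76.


Theoretical SNR for a full-scale sinusoid:
SNR = 6.02 * N + 1.76
    = 6.02 * 24 + 1.76
    = 144.48 + 1.76
    = 146.24 dB

146.24 dB


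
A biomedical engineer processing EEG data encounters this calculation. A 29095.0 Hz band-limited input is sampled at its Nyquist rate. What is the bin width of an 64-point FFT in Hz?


Step 1 — Nyquist sampling rate:
fs = 2 * fmax = 2 * 29095.0 = 58190.0 Hz

Step 2 — DFT bin spacing:
df = fs / N = 58190.0 / 64 = 909.2188 Hz

909.2188 Hz


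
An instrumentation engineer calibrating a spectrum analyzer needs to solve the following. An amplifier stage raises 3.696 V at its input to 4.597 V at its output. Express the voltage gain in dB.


Voltage gain in dB:
G = 20 * log10(Vout / Vin)
  = 20 * log10(4.597 / 3.696)
  = 20 * log10(1.243777)
  = 20 * 0.094743
  = 1.89 dB

1.89 dB


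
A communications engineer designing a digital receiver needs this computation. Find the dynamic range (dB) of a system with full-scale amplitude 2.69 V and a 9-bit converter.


Dynamic range from full-scale to LSB:
V_min = V_max / 2^bits = 2.69 / 2^9
DR = 20 * log10(V_max / V_min)
   = 20 * log10(2^9)
   = 20 * 9 * log10(2)
   = 54.19 dB

54.19 dB


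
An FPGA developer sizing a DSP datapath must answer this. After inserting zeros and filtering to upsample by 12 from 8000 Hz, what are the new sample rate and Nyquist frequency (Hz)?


Step 1 — output sample rate after interpolation by L:
fs_out = L * fs_in = 12 * 8000 = 96000 Hz

Step 2 — Nyquist frequency of the output stream:
f_Nyq = fs_out / 2 = 96000 / 2 = 48000.0 Hz

fs_out = 96000 Hz; f_Nyquist = 48000.0 Hz


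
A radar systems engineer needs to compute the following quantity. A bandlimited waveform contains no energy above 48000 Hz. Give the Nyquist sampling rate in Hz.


The Nyquist rate is twice the maximum frequency component.
fs_min = 2 * fmax
      = 2 * 48000
      = 96000 Hz

96000


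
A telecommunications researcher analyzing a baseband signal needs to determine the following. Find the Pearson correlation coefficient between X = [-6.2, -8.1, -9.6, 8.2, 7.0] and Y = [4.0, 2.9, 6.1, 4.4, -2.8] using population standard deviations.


Pearson correlation coefficient (population):
r = cov(X,Y) / (std(X) * std(Y))
Mean X = -1.74, Mean Y = 2.92
Cov(X,Y) = -12.9932
Std(X) = 7.711187, Std(Y) = 3.039342
r = -0.5544

-0.5544


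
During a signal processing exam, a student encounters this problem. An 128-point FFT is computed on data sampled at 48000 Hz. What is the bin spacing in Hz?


DFT frequency resolution:
df = fs / N
   = 48000 / 128
   = 375.0 Hz

375.0 Hz


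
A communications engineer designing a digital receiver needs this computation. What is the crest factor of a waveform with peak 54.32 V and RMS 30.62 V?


Crest factor is the ratio of peak to RMS:
CF = V_peak / V_rms
   = 54.32 / 30.62
   = 1.774

1.774


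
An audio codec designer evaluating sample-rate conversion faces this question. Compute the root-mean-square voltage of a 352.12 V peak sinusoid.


RMS voltage for a sinusoidal waveform:
V_rms = V_peak / sqrt(2)
      = 352.12 / 1.414214
      = 248.986 V

248.986 V


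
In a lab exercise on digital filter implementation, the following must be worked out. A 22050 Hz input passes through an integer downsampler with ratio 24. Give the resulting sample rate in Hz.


Decimation reduces the sample rate:
fs_out = fs_in / M
       = 22050 / 24
       = 918.75 Hz

918.75 Hz


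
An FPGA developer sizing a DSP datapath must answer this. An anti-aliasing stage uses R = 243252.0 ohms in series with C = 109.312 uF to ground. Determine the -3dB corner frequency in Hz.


Cutoff frequency of a first-order RC filter:
fc = 1 / (2 * pi * R * C)
C = 109.312 uF = 0.000109312 F
fc = 1 / (2 * pi * 243252.0 * 0.000109312)
   = 1 / 167.07217575169
   = 0.005985 Hz

0.005985 Hz


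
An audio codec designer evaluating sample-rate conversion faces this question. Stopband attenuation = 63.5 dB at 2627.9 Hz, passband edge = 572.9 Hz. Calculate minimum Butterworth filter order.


Butterworth filter order formula:
n = log10(10^(A/10) - 1) / (2 * log10(f_stop/f_pass))
10^(63.5/10) - 1 = 2238720.1386
f_stop/f_pass = 2627.9 / 572.9 = 4.587
n = 4.7995 -> ceil = 5

5


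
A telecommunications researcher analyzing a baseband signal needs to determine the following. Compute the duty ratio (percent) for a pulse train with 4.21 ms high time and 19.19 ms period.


Duty cycle as a percentage:
DC = (t_on / T) * 100
   = (4.21 / 19.19) * 100
   = 0.219385 * 100
   = 21.94 %

21.94 %


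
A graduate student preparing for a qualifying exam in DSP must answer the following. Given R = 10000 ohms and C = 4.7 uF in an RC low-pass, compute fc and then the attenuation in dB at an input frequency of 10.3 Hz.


Step 1 — cutoff frequency:
fc = 1 / (2*pi*R*C)
C = 4.7 uF = 4.7e-06 F
fc = 1 / (2*pi*10000*4.7e-06)
   = 3.38628 Hz

Step 2 — magnitude at f = 10.3 Hz:
|H(f)| = 1 / sqrt(1 + (f/fc)^2)
f/fc = 10.3 / 3.38628 = 3.041686
|H| = 1 / sqrt(1 + 9.251854) = 0.3123193
|H|_dB = 20*log10(0.3123193) = -10.11 dB

fc = 3.38628 Hz; |H(10.3 Hz)| = -10.11 dB


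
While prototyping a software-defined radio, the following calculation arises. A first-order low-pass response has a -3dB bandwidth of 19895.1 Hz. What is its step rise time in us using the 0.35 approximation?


Rise time from bandwidth relationship:
tr = 0.35 / BW
   = 0.35 / 19895.1
   = 1.759227146e-05 s
   = 17.5923 us

17.5923 us


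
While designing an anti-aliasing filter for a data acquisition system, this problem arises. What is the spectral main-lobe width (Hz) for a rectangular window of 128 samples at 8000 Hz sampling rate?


Main lobe width for a rectangular window:
Width = 2 * fs / N
      = 2 * 8000 / 128
      = 16000 / 128
      = 125.0 Hz

125.0 Hz


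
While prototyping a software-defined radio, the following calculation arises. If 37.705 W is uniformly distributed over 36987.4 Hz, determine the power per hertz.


Power spectral density:
PSD = P / BW
    = 37.705 / 36987.4
    = 0.0010194 W/Hz

0.0010194 W/Hz


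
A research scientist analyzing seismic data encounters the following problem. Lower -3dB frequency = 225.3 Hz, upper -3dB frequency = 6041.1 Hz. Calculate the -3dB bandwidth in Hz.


Bandwidth is the difference of -3dB frequencies:
BW = f_high - f_low
   = 6041.1 - 225.3
   = 5815.8 Hz

5815.8 Hz


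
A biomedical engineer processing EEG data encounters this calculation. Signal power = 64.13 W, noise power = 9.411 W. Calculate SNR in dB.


SNR in decibels:
SNR = 10 * log10(Ps / Pn)
    = 10 * log10(64.13 / 9.411)
    = 10 * log10(6.8144)
    = 10 * 0.8334
    = 8.33 dB

8.33 dB


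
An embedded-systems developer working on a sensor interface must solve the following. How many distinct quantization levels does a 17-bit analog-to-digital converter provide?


Number of quantization levels = 2^N
= 2^17
= 131072

131072


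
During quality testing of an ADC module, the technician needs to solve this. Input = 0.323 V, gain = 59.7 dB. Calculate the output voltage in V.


Output voltage from dB gain:
V_out = V_in * 10^(gain_dB / 20)
      = 0.323 * 10^(59.7 / 20)
      = 0.323 * 966.050879
      = 312.0344 V

312.0344 V


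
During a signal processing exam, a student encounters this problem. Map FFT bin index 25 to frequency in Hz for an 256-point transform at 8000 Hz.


Frequency of DFT bin k:
f_k = k * fs / N
    = 25 * 8000 / 256
    = 200000 / 256
    = 781.25 Hz

781.25 Hz


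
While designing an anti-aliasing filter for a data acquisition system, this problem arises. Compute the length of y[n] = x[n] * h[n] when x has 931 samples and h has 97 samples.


Linear convolution output length:
L = N + M - 1
  = 931 + 97 - 1
  = 1027 samples

1027


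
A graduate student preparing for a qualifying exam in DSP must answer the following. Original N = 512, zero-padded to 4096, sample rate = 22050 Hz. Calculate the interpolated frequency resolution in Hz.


Frequency resolution after zero-padding:
N_padded = 512 * 8 = 4096
df = fs / N_padded
   = 22050 / 4096
   = 5.3833 Hz

5.3833 Hz


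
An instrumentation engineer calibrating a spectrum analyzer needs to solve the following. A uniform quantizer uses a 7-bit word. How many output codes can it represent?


Number of quantization levels = 2^N
= 2^7
= 128

128


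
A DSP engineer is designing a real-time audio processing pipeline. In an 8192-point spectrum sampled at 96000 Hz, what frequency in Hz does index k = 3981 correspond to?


Frequency of DFT bin k:
f_k = k * fs / N
    = 3981 * 96000 / 8192
    = 382176000 / 8192
    = 46652.344 Hz

46652.344 Hz


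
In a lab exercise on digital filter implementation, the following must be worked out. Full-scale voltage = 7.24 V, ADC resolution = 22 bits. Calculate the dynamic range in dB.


Dynamic range from full-scale to LSB:
V_min = V_max / 2^bits = 7.24 / 2^22
DR = 20 * log10(V_max / V_min)
   = 20 * log10(2^22)
   = 20 * 22 * log10(2)
   = 132.45 dB

132.45 dB


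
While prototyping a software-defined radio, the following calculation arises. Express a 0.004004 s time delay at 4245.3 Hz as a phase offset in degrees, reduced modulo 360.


Phase shift from frequency and time delay:
phi = 360 * f * t_delay
    = 360 * 4245.3 * 0.004004
    = 6119.35 degrees
    mod 360 = 359.35 degrees

359.35 degrees


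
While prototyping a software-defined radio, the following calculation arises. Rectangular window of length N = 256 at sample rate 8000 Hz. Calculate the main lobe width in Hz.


Main lobe width for a rectangular window:
Width = 2 * fs / N
      = 2 * 8000 / 256
      = 16000 / 256
      = 62.5 Hz

62.5 Hz


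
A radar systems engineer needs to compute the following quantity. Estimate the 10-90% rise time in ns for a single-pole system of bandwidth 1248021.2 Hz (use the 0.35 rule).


Rise time from bandwidth relationship:
tr = 0.35 / BW
   = 0.35 / 1248021.2
   = 2.80443954e-07 s
   = 280.444 ns

280.444 ns


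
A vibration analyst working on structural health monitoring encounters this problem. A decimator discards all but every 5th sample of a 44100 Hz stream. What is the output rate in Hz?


Decimation reduces the sample rate:
fs_out = fs_in / M
       = 44100 / 5
       = 8820.0 Hz

8820.0 Hz


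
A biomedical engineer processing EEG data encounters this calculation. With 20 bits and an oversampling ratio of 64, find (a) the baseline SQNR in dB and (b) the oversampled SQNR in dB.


Step 1 — baseline SQNR at Nyquist:
SQNR_base = 6.02*N + 1.76
          = 6.02*20 + 1.76
          = 122.16 dB

Step 2 — oversampling processing gain:
G = 10*log10(OSR) = 10*log10(64) = 18.06 dB

Step 3 — total:
SQNR_total = 122.16 + 18.06 = 140.22 dB

Base SQNR = 122.16 dB; oversampled SQNR = 140.22 dB


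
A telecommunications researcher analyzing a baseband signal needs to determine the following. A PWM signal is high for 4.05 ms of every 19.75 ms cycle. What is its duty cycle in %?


Duty cycle as a percentage:
DC = (t_on / T) * 100
   = (4.05 / 19.75) * 100
   = 0.205063 * 100
   = 20.51 %

20.51 %


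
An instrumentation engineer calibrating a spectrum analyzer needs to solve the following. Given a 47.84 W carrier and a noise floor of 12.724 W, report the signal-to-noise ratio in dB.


SNR in decibels:
SNR = 10 * log10(Ps / Pn)
    = 10 * log10(47.84 / 12.724)
    = 10 * log10(3.7598)
    = 10 * 0.5752
    = 5.75 dB

5.75 dB


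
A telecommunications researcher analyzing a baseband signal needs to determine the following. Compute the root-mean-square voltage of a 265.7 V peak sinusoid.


RMS voltage for a sinusoidal waveform:
V_rms = V_peak / sqrt(2)
      = 265.7 / 1.414214
      = 187.878 V

187.878 V


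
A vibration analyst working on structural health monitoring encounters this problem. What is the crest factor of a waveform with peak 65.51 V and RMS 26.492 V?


Crest factor is the ratio of peak to RMS:
CF = V_peak / V_rms
   = 65.51 / 26.492
   = 2.4728

2.4728


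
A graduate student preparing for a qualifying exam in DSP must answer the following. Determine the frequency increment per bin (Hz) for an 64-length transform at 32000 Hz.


DFT frequency resolution:
df = fs / N
   = 32000 / 64
   = 500.0 Hz

500.0 Hz


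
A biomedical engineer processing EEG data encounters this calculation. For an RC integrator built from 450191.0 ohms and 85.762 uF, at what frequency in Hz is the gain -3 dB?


Cutoff frequency of a first-order RC filter:
fc = 1 / (2 * pi * R * C)
C = 85.762 uF = 8.5762e-05 F
fc = 1 / (2 * pi * 450191.0 * 8.5762e-05)
   = 1 / 242.58926422227
   = 0.004122 Hz

0.004122 Hz


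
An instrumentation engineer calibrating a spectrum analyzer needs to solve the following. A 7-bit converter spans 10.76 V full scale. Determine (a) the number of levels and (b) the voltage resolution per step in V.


Step 1 — number of quantization levels:
L = 2^N = 2^7 = 128

Step 2 — LSB step size:
delta = Vfs / L
      = 10.76 / 128
      = 0.0840625 V

Levels = 128; step size = 0.0840625 V


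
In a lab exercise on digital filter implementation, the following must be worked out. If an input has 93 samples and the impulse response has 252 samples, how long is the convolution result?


Linear convolution output length:
L = N + M - 1
  = 93 + 252 - 1
  = 344 samples

344


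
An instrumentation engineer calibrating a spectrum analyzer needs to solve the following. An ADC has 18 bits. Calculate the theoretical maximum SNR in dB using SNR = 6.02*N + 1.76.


Theoretical SNR for a full-scale sinusoid:
SNR = 6.02 * N + 1.76
    = 6.02 * 18 + 1.76
    = 108.36 + 1.76
    = 110.12 dB

110.12 dB


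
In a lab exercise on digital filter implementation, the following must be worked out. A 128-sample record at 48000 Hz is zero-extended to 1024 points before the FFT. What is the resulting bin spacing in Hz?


Frequency resolution after zero-padding:
N_padded = 128 * 8 = 1024
df = fs / N_padded
   = 48000 / 1024
   = 46.875 Hz

46.875 Hz


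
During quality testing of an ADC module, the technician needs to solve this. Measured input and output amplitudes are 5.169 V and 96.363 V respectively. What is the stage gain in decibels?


Voltage gain in dB:
G = 20 * log10(Vout / Vin)
  = 20 * log10(96.363 / 5.169)
  = 20 * log10(18.642484)
  = 20 * 1.270504
  = 25.41 dB

25.41 dB
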